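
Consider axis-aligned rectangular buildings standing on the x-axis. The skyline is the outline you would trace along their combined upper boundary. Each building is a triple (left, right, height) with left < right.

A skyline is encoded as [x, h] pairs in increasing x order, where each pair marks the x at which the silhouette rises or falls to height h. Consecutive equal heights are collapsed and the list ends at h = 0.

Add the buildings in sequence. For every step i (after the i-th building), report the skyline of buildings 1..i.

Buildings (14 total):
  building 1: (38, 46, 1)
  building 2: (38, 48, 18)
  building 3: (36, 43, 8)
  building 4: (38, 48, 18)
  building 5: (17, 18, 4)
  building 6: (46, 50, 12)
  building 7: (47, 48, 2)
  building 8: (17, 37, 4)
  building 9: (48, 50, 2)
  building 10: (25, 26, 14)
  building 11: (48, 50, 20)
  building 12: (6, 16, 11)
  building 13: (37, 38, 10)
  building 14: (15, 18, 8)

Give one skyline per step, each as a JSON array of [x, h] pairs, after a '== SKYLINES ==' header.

== SKYLINES ==
[[38,1],[46,0]]
[[38,18],[48,0]]
[[36,8],[38,18],[48,0]]
[[36,8],[38,18],[48,0]]
[[17,4],[18,0],[36,8],[38,18],[48,0]]
[[17,4],[18,0],[36,8],[38,18],[48,12],[50,0]]
[[17,4],[18,0],[36,8],[38,18],[48,12],[50,0]]
[[17,4],[36,8],[38,18],[48,12],[50,0]]
[[17,4],[36,8],[38,18],[48,12],[50,0]]
[[17,4],[25,14],[26,4],[36,8],[38,18],[48,12],[50,0]]
[[17,4],[25,14],[26,4],[36,8],[38,18],[48,20],[50,0]]
[[6,11],[16,0],[17,4],[25,14],[26,4],[36,8],[38,18],[48,20],[50,0]]
[[6,11],[16,0],[17,4],[25,14],[26,4],[36,8],[37,10],[38,18],[48,20],[50,0]]
[[6,11],[16,8],[18,4],[25,14],[26,4],[36,8],[37,10],[38,18],[48,20],[50,0]]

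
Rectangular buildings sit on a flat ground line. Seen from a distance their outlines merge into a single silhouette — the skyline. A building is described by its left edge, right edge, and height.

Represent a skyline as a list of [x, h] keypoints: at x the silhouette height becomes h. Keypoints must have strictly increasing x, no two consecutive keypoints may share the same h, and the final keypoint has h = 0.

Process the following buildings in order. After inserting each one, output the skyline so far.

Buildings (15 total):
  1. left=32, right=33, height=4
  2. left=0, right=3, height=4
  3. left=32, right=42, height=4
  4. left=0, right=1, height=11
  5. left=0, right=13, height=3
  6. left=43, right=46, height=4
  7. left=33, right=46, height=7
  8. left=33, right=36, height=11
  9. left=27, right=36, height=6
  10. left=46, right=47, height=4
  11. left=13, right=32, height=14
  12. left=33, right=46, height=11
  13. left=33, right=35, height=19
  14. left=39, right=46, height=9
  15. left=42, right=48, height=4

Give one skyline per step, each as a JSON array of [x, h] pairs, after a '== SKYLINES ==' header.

== SKYLINES ==
[[32,4],[33,0]]
[[0,4],[3,0],[32,4],[33,0]]
[[0,4],[3,0],[32,4],[42,0]]
[[0,11],[1,4],[3,0],[32,4],[42,0]]
[[0,11],[1,4],[3,3],[13,0],[32,4],[42,0]]
[[0,11],[1,4],[3,3],[13,0],[32,4],[42,0],[43,4],[46,0]]
[[0,11],[1,4],[3,3],[13,0],[32,4],[33,7],[46,0]]
[[0,11],[1,4],[3,3],[13,0],[32,4],[33,11],[36,7],[46,0]]
[[0,11],[1,4],[3,3],[13,0],[27,6],[33,11],[36,7],[46,0]]
[[0,11],[1,4],[3,3],[13,0],[27,6],[33,11],[36,7],[46,4],[47,0]]
[[0,11],[1,4],[3,3],[13,14],[32,6],[33,11],[36,7],[46,4],[47,0]]
[[0,11],[1,4],[3,3],[13,14],[32,6],[33,11],[46,4],[47,0]]
[[0,11],[1,4],[3,3],[13,14],[32,6],[33,19],[35,11],[46,4],[47,0]]
[[0,11],[1,4],[3,3],[13,14],[32,6],[33,19],[35,11],[46,4],[47,0]]
[[0,11],[1,4],[3,3],[13,14],[32,6],[33,19],[35,11],[46,4],[48,0]]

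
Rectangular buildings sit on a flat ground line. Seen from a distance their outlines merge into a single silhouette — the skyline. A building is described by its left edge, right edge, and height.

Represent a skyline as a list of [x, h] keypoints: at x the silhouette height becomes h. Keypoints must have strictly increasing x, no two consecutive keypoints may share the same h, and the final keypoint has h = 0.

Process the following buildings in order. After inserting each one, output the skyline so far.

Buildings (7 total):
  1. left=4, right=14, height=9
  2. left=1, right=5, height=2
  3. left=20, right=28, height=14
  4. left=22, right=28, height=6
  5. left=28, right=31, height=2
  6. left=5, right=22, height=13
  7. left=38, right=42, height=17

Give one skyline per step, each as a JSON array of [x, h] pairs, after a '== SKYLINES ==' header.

== SKYLINES ==
[[4,9],[14,0]]
[[1,2],[4,9],[14,0]]
[[1,2],[4,9],[14,0],[20,14],[28,0]]
[[1,2],[4,9],[14,0],[20,14],[28,0]]
[[1,2],[4,9],[14,0],[20,14],[28,2],[31,0]]
[[1,2],[4,9],[5,13],[20,14],[28,2],[31,0]]
[[1,2],[4,9],[5,13],[20,14],[28,2],[31,0],[38,17],[42,0]]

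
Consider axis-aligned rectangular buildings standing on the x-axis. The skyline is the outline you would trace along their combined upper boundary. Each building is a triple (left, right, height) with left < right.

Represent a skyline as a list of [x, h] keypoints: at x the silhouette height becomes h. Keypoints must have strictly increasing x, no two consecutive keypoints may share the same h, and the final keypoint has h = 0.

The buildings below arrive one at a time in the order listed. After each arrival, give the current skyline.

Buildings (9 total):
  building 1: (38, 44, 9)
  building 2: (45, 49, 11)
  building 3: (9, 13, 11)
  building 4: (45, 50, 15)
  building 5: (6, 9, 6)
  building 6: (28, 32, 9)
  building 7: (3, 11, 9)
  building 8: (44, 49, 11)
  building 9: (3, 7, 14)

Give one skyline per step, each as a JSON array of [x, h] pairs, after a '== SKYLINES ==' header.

== SKYLINES ==
[[38,9],[44,0]]
[[38,9],[44,0],[45,11],[49,0]]
[[9,11],[13,0],[38,9],[44,0],[45,11],[49,0]]
[[9,11],[13,0],[38,9],[44,0],[45,15],[50,0]]
[[6,6],[9,11],[13,0],[38,9],[44,0],[45,15],[50,0]]
[[6,6],[9,11],[13,0],[28,9],[32,0],[38,9],[44,0],[45,15],[50,0]]
[[3,9],[9,11],[13,0],[28,9],[32,0],[38,9],[44,0],[45,15],[50,0]]
[[3,9],[9,11],[13,0],[28,9],[32,0],[38,9],[44,11],[45,15],[50,0]]
[[3,14],[7,9],[9,11],[13,0],[28,9],[32,0],[38,9],[44,11],[45,15],[50,0]]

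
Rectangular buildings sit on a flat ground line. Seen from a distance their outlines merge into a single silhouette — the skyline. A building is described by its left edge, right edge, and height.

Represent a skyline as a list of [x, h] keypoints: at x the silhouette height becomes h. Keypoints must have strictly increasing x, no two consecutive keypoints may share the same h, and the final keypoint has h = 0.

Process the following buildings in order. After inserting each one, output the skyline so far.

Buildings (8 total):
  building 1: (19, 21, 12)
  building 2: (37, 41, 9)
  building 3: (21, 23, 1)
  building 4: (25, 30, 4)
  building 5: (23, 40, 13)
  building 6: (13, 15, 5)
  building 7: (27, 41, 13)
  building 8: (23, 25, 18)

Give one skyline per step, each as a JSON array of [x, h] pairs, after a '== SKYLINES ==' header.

== SKYLINES ==
[[19,12],[21,0]]
[[19,12],[21,0],[37,9],[41,0]]
[[19,12],[21,1],[23,0],[37,9],[41,0]]
[[19,12],[21,1],[23,0],[25,4],[30,0],[37,9],[41,0]]
[[19,12],[21,1],[23,13],[40,9],[41,0]]
[[13,5],[15,0],[19,12],[21,1],[23,13],[40,9],[41,0]]
[[13,5],[15,0],[19,12],[21,1],[23,13],[41,0]]
[[13,5],[15,0],[19,12],[21,1],[23,18],[25,13],[41,0]]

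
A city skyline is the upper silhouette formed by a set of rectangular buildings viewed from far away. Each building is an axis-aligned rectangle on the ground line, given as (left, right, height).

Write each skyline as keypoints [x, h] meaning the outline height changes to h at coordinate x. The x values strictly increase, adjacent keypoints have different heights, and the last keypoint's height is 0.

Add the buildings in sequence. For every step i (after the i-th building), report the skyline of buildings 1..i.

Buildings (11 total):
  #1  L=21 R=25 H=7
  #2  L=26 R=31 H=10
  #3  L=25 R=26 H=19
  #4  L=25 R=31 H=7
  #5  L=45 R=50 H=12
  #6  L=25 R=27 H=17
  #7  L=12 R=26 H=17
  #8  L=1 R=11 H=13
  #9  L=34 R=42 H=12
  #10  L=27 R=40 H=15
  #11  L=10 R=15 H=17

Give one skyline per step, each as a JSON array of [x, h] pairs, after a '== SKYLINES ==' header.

== SKYLINES ==
[[21,7],[25,0]]
[[21,7],[25,0],[26,10],[31,0]]
[[21,7],[25,19],[26,10],[31,0]]
[[21,7],[25,19],[26,10],[31,0]]
[[21,7],[25,19],[26,10],[31,0],[45,12],[50,0]]
[[21,7],[25,19],[26,17],[27,10],[31,0],[45,12],[50,0]]
[[12,17],[25,19],[26,17],[27,10],[31,0],[45,12],[50,0]]
[[1,13],[11,0],[12,17],[25,19],[26,17],[27,10],[31,0],[45,12],[50,0]]
[[1,13],[11,0],[12,17],[25,19],[26,17],[27,10],[31,0],[34,12],[42,0],[45,12],[50,0]]
[[1,13],[11,0],[12,17],[25,19],[26,17],[27,15],[40,12],[42,0],[45,12],[50,0]]
[[1,13],[10,17],[25,19],[26,17],[27,15],[40,12],[42,0],[45,12],[50,0]]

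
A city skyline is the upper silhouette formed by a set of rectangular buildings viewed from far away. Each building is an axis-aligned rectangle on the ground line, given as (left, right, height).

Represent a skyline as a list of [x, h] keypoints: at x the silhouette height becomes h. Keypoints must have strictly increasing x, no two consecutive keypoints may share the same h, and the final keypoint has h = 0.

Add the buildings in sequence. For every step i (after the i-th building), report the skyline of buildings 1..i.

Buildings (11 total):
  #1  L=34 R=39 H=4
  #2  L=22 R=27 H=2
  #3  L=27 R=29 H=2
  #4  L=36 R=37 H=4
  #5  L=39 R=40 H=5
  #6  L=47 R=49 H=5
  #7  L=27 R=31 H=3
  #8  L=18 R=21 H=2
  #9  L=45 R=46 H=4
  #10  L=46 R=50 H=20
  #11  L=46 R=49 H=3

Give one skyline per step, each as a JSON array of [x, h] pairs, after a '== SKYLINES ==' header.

== SKYLINES ==
[[34,4],[39,0]]
[[22,2],[27,0],[34,4],[39,0]]
[[22,2],[29,0],[34,4],[39,0]]
[[22,2],[29,0],[34,4],[39,0]]
[[22,2],[29,0],[34,4],[39,5],[40,0]]
[[22,2],[29,0],[34,4],[39,5],[40,0],[47,5],[49,0]]
[[22,2],[27,3],[31,0],[34,4],[39,5],[40,0],[47,5],[49,0]]
[[18,2],[21,0],[22,2],[27,3],[31,0],[34,4],[39,5],[40,0],[47,5],[49,0]]
[[18,2],[21,0],[22,2],[27,3],[31,0],[34,4],[39,5],[40,0],[45,4],[46,0],[47,5],[49,0]]
[[18,2],[21,0],[22,2],[27,3],[31,0],[34,4],[39,5],[40,0],[45,4],[46,20],[50,0]]
[[18,2],[21,0],[22,2],[27,3],[31,0],[34,4],[39,5],[40,0],[45,4],[46,20],[50,0]]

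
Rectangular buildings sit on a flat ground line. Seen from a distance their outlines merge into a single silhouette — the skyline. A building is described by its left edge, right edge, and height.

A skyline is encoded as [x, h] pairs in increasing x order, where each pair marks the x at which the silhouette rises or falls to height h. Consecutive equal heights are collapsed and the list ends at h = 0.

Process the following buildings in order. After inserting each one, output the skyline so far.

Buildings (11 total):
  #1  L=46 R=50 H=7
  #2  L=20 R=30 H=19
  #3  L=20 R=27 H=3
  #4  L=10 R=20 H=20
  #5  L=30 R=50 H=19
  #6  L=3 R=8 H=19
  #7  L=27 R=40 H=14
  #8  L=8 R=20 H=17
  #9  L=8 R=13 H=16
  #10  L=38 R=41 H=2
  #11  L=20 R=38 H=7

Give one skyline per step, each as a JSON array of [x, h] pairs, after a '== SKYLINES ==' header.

== SKYLINES ==
[[46,7],[50,0]]
[[20,19],[30,0],[46,7],[50,0]]
[[20,19],[30,0],[46,7],[50,0]]
[[10,20],[20,19],[30,0],[46,7],[50,0]]
[[10,20],[20,19],[50,0]]
[[3,19],[8,0],[10,20],[20,19],[50,0]]
[[3,19],[8,0],[10,20],[20,19],[50,0]]
[[3,19],[8,17],[10,20],[20,19],[50,0]]
[[3,19],[8,17],[10,20],[20,19],[50,0]]
[[3,19],[8,17],[10,20],[20,19],[50,0]]
[[3,19],[8,17],[10,20],[20,19],[50,0]]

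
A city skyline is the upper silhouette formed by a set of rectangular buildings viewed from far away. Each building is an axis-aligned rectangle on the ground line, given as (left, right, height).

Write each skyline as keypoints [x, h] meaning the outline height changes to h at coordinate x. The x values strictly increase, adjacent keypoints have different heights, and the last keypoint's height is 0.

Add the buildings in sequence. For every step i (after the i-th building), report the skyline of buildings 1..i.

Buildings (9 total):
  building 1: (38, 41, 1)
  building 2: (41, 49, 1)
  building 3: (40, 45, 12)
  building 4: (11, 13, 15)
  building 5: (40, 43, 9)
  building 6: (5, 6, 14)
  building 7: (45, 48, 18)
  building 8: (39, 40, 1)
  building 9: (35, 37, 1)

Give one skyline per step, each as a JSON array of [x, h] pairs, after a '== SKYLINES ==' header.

== SKYLINES ==
[[38,1],[41,0]]
[[38,1],[49,0]]
[[38,1],[40,12],[45,1],[49,0]]
[[11,15],[13,0],[38,1],[40,12],[45,1],[49,0]]
[[11,15],[13,0],[38,1],[40,12],[45,1],[49,0]]
[[5,14],[6,0],[11,15],[13,0],[38,1],[40,12],[45,1],[49,0]]
[[5,14],[6,0],[11,15],[13,0],[38,1],[40,12],[45,18],[48,1],[49,0]]
[[5,14],[6,0],[11,15],[13,0],[38,1],[40,12],[45,18],[48,1],[49,0]]
[[5,14],[6,0],[11,15],[13,0],[35,1],[37,0],[38,1],[40,12],[45,18],[48,1],[49,0]]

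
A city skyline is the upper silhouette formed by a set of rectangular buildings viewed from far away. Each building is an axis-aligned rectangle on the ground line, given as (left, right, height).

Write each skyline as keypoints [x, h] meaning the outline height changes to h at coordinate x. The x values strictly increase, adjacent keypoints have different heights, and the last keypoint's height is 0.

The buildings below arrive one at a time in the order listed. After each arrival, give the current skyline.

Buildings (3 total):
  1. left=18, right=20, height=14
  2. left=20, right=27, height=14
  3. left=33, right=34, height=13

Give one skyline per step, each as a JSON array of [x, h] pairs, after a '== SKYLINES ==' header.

== SKYLINES ==
[[18,14],[20,0]]
[[18,14],[27,0]]
[[18,14],[27,0],[33,13],[34,0]]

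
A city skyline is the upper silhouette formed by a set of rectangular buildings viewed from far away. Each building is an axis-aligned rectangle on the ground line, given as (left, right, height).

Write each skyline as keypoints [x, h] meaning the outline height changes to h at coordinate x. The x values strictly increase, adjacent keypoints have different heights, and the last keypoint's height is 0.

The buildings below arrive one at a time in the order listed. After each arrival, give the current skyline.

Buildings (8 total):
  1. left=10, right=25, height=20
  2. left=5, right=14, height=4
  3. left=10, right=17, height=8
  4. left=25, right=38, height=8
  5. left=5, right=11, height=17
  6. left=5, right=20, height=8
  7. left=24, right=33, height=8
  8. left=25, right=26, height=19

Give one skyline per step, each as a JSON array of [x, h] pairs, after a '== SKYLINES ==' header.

== SKYLINES ==
[[10,20],[25,0]]
[[5,4],[10,20],[25,0]]
[[5,4],[10,20],[25,0]]
[[5,4],[10,20],[25,8],[38,0]]
[[5,17],[10,20],[25,8],[38,0]]
[[5,17],[10,20],[25,8],[38,0]]
[[5,17],[10,20],[25,8],[38,0]]
[[5,17],[10,20],[25,19],[26,8],[38,0]]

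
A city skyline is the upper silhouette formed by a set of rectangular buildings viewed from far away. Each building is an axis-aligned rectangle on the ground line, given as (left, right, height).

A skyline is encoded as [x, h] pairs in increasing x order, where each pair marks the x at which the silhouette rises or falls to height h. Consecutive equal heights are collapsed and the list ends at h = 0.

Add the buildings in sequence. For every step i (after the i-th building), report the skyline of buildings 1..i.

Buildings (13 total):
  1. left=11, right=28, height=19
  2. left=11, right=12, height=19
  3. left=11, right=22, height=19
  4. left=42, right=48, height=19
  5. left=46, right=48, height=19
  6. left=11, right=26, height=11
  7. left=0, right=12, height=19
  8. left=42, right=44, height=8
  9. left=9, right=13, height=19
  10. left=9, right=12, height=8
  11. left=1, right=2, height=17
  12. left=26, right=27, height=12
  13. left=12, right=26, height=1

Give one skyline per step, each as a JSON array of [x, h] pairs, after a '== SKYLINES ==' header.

== SKYLINES ==
[[11,19],[28,0]]
[[11,19],[28,0]]
[[11,19],[28,0]]
[[11,19],[28,0],[42,19],[48,0]]
[[11,19],[28,0],[42,19],[48,0]]
[[11,19],[28,0],[42,19],[48,0]]
[[0,19],[28,0],[42,19],[48,0]]
[[0,19],[28,0],[42,19],[48,0]]
[[0,19],[28,0],[42,19],[48,0]]
[[0,19],[28,0],[42,19],[48,0]]
[[0,19],[28,0],[42,19],[48,0]]
[[0,19],[28,0],[42,19],[48,0]]
[[0,19],[28,0],[42,19],[48,0]]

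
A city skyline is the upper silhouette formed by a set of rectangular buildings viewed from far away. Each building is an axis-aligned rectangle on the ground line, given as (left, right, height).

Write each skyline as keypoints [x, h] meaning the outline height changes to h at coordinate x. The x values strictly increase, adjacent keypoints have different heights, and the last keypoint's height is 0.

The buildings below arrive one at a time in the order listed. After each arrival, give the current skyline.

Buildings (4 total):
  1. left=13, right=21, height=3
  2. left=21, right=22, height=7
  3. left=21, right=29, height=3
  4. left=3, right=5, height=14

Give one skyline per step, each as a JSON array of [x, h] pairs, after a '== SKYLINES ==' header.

== SKYLINES ==
[[13,3],[21,0]]
[[13,3],[21,7],[22,0]]
[[13,3],[21,7],[22,3],[29,0]]
[[3,14],[5,0],[13,3],[21,7],[22,3],[29,0]]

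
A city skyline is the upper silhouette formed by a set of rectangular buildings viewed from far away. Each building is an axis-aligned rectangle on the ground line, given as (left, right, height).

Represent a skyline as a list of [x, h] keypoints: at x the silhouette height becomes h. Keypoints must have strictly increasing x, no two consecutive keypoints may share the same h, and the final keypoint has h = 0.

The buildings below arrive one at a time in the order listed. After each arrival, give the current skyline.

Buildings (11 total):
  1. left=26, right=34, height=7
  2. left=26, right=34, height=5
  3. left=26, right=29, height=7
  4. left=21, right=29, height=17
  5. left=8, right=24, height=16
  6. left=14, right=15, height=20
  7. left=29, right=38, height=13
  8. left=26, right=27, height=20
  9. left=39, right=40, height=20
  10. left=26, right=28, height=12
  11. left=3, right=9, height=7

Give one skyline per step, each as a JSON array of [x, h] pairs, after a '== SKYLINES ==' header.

== SKYLINES ==
[[26,7],[34,0]]
[[26,7],[34,0]]
[[26,7],[34,0]]
[[21,17],[29,7],[34,0]]
[[8,16],[21,17],[29,7],[34,0]]
[[8,16],[14,20],[15,16],[21,17],[29,7],[34,0]]
[[8,16],[14,20],[15,16],[21,17],[29,13],[38,0]]
[[8,16],[14,20],[15,16],[21,17],[26,20],[27,17],[29,13],[38,0]]
[[8,16],[14,20],[15,16],[21,17],[26,20],[27,17],[29,13],[38,0],[39,20],[40,0]]
[[8,16],[14,20],[15,16],[21,17],[26,20],[27,17],[29,13],[38,0],[39,20],[40,0]]
[[3,7],[8,16],[14,20],[15,16],[21,17],[26,20],[27,17],[29,13],[38,0],[39,20],[40,0]]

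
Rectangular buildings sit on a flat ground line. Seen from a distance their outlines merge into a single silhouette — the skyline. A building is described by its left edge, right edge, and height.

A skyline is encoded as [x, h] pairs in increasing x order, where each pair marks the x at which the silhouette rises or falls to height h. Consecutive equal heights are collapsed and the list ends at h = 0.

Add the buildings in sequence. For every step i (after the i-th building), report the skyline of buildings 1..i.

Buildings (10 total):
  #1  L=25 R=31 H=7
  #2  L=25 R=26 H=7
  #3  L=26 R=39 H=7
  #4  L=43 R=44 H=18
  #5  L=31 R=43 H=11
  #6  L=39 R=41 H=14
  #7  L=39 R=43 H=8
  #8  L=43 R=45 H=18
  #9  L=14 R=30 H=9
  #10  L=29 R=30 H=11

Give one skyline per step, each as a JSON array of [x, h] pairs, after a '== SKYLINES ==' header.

== SKYLINES ==
[[25,7],[31,0]]
[[25,7],[31,0]]
[[25,7],[39,0]]
[[25,7],[39,0],[43,18],[44,0]]
[[25,7],[31,11],[43,18],[44,0]]
[[25,7],[31,11],[39,14],[41,11],[43,18],[44,0]]
[[25,7],[31,11],[39,14],[41,11],[43,18],[44,0]]
[[25,7],[31,11],[39,14],[41,11],[43,18],[45,0]]
[[14,9],[30,7],[31,11],[39,14],[41,11],[43,18],[45,0]]
[[14,9],[29,11],[30,7],[31,11],[39,14],[41,11],[43,18],[45,0]]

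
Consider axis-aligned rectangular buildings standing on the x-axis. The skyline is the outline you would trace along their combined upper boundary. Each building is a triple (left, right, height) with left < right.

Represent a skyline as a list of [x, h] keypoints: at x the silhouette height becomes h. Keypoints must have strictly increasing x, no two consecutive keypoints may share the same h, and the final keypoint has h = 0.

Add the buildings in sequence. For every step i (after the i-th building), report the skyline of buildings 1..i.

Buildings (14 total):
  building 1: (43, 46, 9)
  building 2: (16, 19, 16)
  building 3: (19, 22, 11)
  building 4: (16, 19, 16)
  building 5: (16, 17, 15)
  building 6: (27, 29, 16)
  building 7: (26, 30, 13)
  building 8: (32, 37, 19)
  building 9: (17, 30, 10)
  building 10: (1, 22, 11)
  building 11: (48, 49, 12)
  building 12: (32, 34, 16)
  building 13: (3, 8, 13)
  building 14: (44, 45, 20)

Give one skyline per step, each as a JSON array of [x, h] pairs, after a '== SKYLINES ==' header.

== SKYLINES ==
[[43,9],[46,0]]
[[16,16],[19,0],[43,9],[46,0]]
[[16,16],[19,11],[22,0],[43,9],[46,0]]
[[16,16],[19,11],[22,0],[43,9],[46,0]]
[[16,16],[19,11],[22,0],[43,9],[46,0]]
[[16,16],[19,11],[22,0],[27,16],[29,0],[43,9],[46,0]]
[[16,16],[19,11],[22,0],[26,13],[27,16],[29,13],[30,0],[43,9],[46,0]]
[[16,16],[19,11],[22,0],[26,13],[27,16],[29,13],[30,0],[32,19],[37,0],[43,9],[46,0]]
[[16,16],[19,11],[22,10],[26,13],[27,16],[29,13],[30,0],[32,19],[37,0],[43,9],[46,0]]
[[1,11],[16,16],[19,11],[22,10],[26,13],[27,16],[29,13],[30,0],[32,19],[37,0],[43,9],[46,0]]
[[1,11],[16,16],[19,11],[22,10],[26,13],[27,16],[29,13],[30,0],[32,19],[37,0],[43,9],[46,0],[48,12],[49,0]]
[[1,11],[16,16],[19,11],[22,10],[26,13],[27,16],[29,13],[30,0],[32,19],[37,0],[43,9],[46,0],[48,12],[49,0]]
[[1,11],[3,13],[8,11],[16,16],[19,11],[22,10],[26,13],[27,16],[29,13],[30,0],[32,19],[37,0],[43,9],[46,0],[48,12],[49,0]]
[[1,11],[3,13],[8,11],[16,16],[19,11],[22,10],[26,13],[27,16],[29,13],[30,0],[32,19],[37,0],[43,9],[44,20],[45,9],[46,0],[48,12],[49,0]]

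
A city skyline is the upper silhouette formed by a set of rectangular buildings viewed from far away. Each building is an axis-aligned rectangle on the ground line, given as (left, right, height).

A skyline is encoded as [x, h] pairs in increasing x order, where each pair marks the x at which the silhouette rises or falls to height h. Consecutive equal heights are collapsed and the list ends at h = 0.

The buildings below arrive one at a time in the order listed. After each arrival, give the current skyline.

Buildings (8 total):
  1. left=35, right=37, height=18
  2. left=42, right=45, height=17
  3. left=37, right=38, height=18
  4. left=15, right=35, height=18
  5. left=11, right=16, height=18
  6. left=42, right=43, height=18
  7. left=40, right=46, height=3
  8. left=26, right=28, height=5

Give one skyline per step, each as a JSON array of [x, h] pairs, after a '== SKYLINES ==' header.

== SKYLINES ==
[[35,18],[37,0]]
[[35,18],[37,0],[42,17],[45,0]]
[[35,18],[38,0],[42,17],[45,0]]
[[15,18],[38,0],[42,17],[45,0]]
[[11,18],[38,0],[42,17],[45,0]]
[[11,18],[38,0],[42,18],[43,17],[45,0]]
[[11,18],[38,0],[40,3],[42,18],[43,17],[45,3],[46,0]]
[[11,18],[38,0],[40,3],[42,18],[43,17],[45,3],[46,0]]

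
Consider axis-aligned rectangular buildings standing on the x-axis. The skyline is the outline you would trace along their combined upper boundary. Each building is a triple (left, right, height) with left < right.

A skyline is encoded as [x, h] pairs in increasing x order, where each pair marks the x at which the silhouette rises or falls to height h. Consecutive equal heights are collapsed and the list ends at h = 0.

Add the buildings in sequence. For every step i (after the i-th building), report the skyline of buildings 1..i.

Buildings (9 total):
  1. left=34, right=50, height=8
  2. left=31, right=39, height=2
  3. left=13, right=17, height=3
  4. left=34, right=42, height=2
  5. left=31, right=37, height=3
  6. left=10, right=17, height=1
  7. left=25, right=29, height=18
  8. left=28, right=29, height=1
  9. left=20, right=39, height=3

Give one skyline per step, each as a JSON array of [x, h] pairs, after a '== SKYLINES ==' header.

== SKYLINES ==
[[34,8],[50,0]]
[[31,2],[34,8],[50,0]]
[[13,3],[17,0],[31,2],[34,8],[50,0]]
[[13,3],[17,0],[31,2],[34,8],[50,0]]
[[13,3],[17,0],[31,3],[34,8],[50,0]]
[[10,1],[13,3],[17,0],[31,3],[34,8],[50,0]]
[[10,1],[13,3],[17,0],[25,18],[29,0],[31,3],[34,8],[50,0]]
[[10,1],[13,3],[17,0],[25,18],[29,0],[31,3],[34,8],[50,0]]
[[10,1],[13,3],[17,0],[20,3],[25,18],[29,3],[34,8],[50,0]]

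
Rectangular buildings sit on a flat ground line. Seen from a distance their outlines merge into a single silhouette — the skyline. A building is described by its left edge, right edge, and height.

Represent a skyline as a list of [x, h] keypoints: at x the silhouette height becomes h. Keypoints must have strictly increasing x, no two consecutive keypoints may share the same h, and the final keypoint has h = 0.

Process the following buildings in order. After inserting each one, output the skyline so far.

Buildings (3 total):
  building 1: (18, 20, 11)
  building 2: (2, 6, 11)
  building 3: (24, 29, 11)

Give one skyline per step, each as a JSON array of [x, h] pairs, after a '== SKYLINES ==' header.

== SKYLINES ==
[[18,11],[20,0]]
[[2,11],[6,0],[18,11],[20,0]]
[[2,11],[6,0],[18,11],[20,0],[24,11],[29,0]]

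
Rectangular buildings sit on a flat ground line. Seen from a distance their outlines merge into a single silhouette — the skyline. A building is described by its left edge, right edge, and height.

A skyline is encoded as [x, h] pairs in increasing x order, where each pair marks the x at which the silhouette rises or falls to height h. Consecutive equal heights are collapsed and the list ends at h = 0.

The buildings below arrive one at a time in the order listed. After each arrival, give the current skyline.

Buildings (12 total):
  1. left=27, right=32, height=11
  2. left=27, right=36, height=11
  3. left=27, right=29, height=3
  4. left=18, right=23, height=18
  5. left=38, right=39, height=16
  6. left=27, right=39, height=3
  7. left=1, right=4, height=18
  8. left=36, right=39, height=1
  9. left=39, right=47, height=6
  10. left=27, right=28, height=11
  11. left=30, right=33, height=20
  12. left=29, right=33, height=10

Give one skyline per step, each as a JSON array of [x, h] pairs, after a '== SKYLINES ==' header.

== SKYLINES ==
[[27,11],[32,0]]
[[27,11],[36,0]]
[[27,11],[36,0]]
[[18,18],[23,0],[27,11],[36,0]]
[[18,18],[23,0],[27,11],[36,0],[38,16],[39,0]]
[[18,18],[23,0],[27,11],[36,3],[38,16],[39,0]]
[[1,18],[4,0],[18,18],[23,0],[27,11],[36,3],[38,16],[39,0]]
[[1,18],[4,0],[18,18],[23,0],[27,11],[36,3],[38,16],[39,0]]
[[1,18],[4,0],[18,18],[23,0],[27,11],[36,3],[38,16],[39,6],[47,0]]
[[1,18],[4,0],[18,18],[23,0],[27,11],[36,3],[38,16],[39,6],[47,0]]
[[1,18],[4,0],[18,18],[23,0],[27,11],[30,20],[33,11],[36,3],[38,16],[39,6],[47,0]]
[[1,18],[4,0],[18,18],[23,0],[27,11],[30,20],[33,11],[36,3],[38,16],[39,6],[47,0]]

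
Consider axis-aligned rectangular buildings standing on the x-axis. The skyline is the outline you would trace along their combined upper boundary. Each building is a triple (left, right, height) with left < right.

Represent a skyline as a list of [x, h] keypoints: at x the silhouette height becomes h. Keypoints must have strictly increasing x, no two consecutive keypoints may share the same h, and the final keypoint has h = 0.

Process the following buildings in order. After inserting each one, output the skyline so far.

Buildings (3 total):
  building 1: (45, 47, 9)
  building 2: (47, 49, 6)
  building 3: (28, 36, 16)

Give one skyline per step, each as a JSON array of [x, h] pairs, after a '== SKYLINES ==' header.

== SKYLINES ==
[[45,9],[47,0]]
[[45,9],[47,6],[49,0]]
[[28,16],[36,0],[45,9],[47,6],[49,0]]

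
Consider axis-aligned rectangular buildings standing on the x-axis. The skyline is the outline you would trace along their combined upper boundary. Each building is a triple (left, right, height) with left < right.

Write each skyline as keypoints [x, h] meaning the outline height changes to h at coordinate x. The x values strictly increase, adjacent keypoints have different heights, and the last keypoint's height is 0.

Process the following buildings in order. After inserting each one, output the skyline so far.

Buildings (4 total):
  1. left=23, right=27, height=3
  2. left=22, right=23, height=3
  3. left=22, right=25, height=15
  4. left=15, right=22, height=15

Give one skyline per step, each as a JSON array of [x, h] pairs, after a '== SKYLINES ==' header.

== SKYLINES ==
[[23,3],[27,0]]
[[22,3],[27,0]]
[[22,15],[25,3],[27,0]]
[[15,15],[25,3],[27,0]]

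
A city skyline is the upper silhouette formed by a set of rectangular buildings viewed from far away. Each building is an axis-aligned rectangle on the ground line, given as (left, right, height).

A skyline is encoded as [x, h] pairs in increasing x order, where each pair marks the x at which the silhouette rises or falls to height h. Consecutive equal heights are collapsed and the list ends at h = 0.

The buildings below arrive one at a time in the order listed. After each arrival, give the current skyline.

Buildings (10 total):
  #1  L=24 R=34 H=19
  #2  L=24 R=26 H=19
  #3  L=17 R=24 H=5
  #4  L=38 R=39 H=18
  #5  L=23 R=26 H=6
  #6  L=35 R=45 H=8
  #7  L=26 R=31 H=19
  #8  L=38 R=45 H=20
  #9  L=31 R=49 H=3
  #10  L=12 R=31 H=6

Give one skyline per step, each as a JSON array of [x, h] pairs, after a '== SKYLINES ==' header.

== SKYLINES ==
[[24,19],[34,0]]
[[24,19],[34,0]]
[[17,5],[24,19],[34,0]]
[[17,5],[24,19],[34,0],[38,18],[39,0]]
[[17,5],[23,6],[24,19],[34,0],[38,18],[39,0]]
[[17,5],[23,6],[24,19],[34,0],[35,8],[38,18],[39,8],[45,0]]
[[17,5],[23,6],[24,19],[34,0],[35,8],[38,18],[39,8],[45,0]]
[[17,5],[23,6],[24,19],[34,0],[35,8],[38,20],[45,0]]
[[17,5],[23,6],[24,19],[34,3],[35,8],[38,20],[45,3],[49,0]]
[[12,6],[24,19],[34,3],[35,8],[38,20],[45,3],[49,0]]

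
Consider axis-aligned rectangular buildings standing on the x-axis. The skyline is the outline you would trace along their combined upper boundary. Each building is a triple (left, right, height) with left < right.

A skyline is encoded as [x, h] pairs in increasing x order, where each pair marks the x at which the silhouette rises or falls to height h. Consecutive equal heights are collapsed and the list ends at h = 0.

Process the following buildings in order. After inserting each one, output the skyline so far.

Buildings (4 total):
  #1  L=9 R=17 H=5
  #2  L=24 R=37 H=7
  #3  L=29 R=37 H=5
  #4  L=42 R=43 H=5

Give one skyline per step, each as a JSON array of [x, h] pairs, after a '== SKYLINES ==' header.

== SKYLINES ==
[[9,5],[17,0]]
[[9,5],[17,0],[24,7],[37,0]]
[[9,5],[17,0],[24,7],[37,0]]
[[9,5],[17,0],[24,7],[37,0],[42,5],[43,0]]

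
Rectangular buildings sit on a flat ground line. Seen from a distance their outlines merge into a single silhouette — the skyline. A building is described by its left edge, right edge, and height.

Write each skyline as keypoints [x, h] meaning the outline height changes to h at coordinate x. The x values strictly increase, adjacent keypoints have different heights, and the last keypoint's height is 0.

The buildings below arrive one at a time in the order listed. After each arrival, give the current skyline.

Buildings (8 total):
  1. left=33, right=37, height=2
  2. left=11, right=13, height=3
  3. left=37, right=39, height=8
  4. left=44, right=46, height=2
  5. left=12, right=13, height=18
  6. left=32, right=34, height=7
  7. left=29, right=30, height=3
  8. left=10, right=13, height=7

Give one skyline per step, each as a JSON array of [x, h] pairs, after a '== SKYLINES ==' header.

== SKYLINES ==
[[33,2],[37,0]]
[[11,3],[13,0],[33,2],[37,0]]
[[11,3],[13,0],[33,2],[37,8],[39,0]]
[[11,3],[13,0],[33,2],[37,8],[39,0],[44,2],[46,0]]
[[11,3],[12,18],[13,0],[33,2],[37,8],[39,0],[44,2],[46,0]]
[[11,3],[12,18],[13,0],[32,7],[34,2],[37,8],[39,0],[44,2],[46,0]]
[[11,3],[12,18],[13,0],[29,3],[30,0],[32,7],[34,2],[37,8],[39,0],[44,2],[46,0]]
[[10,7],[12,18],[13,0],[29,3],[30,0],[32,7],[34,2],[37,8],[39,0],[44,2],[46,0]]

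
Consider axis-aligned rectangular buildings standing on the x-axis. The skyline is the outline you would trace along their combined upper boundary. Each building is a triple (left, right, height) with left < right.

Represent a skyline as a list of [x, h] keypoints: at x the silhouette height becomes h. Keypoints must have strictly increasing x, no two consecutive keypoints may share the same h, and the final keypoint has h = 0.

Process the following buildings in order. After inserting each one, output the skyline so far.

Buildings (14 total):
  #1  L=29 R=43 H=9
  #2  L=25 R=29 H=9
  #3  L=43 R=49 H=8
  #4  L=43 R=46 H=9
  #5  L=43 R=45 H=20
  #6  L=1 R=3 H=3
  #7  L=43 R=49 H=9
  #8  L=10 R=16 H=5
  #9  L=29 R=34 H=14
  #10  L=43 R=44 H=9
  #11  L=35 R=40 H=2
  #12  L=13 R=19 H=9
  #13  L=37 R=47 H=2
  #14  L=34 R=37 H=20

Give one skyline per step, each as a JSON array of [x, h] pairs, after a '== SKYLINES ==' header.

== SKYLINES ==
[[29,9],[43,0]]
[[25,9],[43,0]]
[[25,9],[43,8],[49,0]]
[[25,9],[46,8],[49,0]]
[[25,9],[43,20],[45,9],[46,8],[49,0]]
[[1,3],[3,0],[25,9],[43,20],[45,9],[46,8],[49,0]]
[[1,3],[3,0],[25,9],[43,20],[45,9],[49,0]]
[[1,3],[3,0],[10,5],[16,0],[25,9],[43,20],[45,9],[49,0]]
[[1,3],[3,0],[10,5],[16,0],[25,9],[29,14],[34,9],[43,20],[45,9],[49,0]]
[[1,3],[3,0],[10,5],[16,0],[25,9],[29,14],[34,9],[43,20],[45,9],[49,0]]
[[1,3],[3,0],[10,5],[16,0],[25,9],[29,14],[34,9],[43,20],[45,9],[49,0]]
[[1,3],[3,0],[10,5],[13,9],[19,0],[25,9],[29,14],[34,9],[43,20],[45,9],[49,0]]
[[1,3],[3,0],[10,5],[13,9],[19,0],[25,9],[29,14],[34,9],[43,20],[45,9],[49,0]]
[[1,3],[3,0],[10,5],[13,9],[19,0],[25,9],[29,14],[34,20],[37,9],[43,20],[45,9],[49,0]]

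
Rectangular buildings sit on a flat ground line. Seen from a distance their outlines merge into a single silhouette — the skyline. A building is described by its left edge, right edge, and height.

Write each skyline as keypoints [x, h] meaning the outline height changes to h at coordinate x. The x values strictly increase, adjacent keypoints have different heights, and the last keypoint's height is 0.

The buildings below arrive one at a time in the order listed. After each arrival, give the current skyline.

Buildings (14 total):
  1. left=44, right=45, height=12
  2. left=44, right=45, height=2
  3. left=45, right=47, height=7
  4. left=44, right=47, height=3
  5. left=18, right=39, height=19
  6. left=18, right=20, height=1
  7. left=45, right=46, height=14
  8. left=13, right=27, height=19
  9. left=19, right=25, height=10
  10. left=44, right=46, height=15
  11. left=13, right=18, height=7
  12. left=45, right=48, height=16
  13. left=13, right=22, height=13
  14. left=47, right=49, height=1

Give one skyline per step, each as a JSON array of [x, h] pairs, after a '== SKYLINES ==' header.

== SKYLINES ==
[[44,12],[45,0]]
[[44,12],[45,0]]
[[44,12],[45,7],[47,0]]
[[44,12],[45,7],[47,0]]
[[18,19],[39,0],[44,12],[45,7],[47,0]]
[[18,19],[39,0],[44,12],[45,7],[47,0]]
[[18,19],[39,0],[44,12],[45,14],[46,7],[47,0]]
[[13,19],[39,0],[44,12],[45,14],[46,7],[47,0]]
[[13,19],[39,0],[44,12],[45,14],[46,7],[47,0]]
[[13,19],[39,0],[44,15],[46,7],[47,0]]
[[13,19],[39,0],[44,15],[46,7],[47,0]]
[[13,19],[39,0],[44,15],[45,16],[48,0]]
[[13,19],[39,0],[44,15],[45,16],[48,0]]
[[13,19],[39,0],[44,15],[45,16],[48,1],[49,0]]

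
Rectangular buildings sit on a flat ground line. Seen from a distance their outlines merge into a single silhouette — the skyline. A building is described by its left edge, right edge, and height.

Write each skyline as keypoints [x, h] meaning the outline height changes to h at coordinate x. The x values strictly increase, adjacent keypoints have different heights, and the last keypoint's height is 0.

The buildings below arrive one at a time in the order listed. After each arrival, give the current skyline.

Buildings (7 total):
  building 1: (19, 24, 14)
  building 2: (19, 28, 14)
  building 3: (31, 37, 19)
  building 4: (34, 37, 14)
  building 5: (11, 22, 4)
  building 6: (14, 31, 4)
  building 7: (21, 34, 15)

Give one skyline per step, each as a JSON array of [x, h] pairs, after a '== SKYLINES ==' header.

== SKYLINES ==
[[19,14],[24,0]]
[[19,14],[28,0]]
[[19,14],[28,0],[31,19],[37,0]]
[[19,14],[28,0],[31,19],[37,0]]
[[11,4],[19,14],[28,0],[31,19],[37,0]]
[[11,4],[19,14],[28,4],[31,19],[37,0]]
[[11,4],[19,14],[21,15],[31,19],[37,0]]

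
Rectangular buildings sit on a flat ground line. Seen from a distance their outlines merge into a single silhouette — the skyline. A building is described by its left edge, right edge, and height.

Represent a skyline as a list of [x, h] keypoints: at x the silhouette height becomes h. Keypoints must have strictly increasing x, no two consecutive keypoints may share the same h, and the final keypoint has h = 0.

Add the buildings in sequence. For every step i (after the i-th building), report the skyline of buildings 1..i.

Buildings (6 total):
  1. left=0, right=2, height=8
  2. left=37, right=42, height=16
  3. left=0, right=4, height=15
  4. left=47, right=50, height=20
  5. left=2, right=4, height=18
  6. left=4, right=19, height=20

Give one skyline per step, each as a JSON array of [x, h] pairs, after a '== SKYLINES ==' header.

== SKYLINES ==
[[0,8],[2,0]]
[[0,8],[2,0],[37,16],[42,0]]
[[0,15],[4,0],[37,16],[42,0]]
[[0,15],[4,0],[37,16],[42,0],[47,20],[50,0]]
[[0,15],[2,18],[4,0],[37,16],[42,0],[47,20],[50,0]]
[[0,15],[2,18],[4,20],[19,0],[37,16],[42,0],[47,20],[50,0]]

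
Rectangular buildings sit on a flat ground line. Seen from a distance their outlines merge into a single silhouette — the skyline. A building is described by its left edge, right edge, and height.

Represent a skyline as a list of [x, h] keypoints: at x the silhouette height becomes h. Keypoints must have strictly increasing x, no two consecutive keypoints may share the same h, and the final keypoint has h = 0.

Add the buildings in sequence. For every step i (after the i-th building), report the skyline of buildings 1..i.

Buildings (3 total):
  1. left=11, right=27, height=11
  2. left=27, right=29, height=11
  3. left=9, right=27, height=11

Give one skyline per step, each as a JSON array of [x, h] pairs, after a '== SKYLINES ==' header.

== SKYLINES ==
[[11,11],[27,0]]
[[11,11],[29,0]]
[[9,11],[29,0]]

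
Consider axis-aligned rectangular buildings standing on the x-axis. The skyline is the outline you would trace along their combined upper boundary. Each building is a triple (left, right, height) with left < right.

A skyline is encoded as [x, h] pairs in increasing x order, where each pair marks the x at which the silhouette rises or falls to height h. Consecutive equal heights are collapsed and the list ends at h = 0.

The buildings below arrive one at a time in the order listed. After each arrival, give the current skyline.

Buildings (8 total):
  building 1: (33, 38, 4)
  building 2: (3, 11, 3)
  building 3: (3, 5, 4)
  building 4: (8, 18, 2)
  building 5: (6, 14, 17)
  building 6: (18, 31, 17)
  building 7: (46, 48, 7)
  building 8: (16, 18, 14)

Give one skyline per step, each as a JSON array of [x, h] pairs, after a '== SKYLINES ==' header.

== SKYLINES ==
[[33,4],[38,0]]
[[3,3],[11,0],[33,4],[38,0]]
[[3,4],[5,3],[11,0],[33,4],[38,0]]
[[3,4],[5,3],[11,2],[18,0],[33,4],[38,0]]
[[3,4],[5,3],[6,17],[14,2],[18,0],[33,4],[38,0]]
[[3,4],[5,3],[6,17],[14,2],[18,17],[31,0],[33,4],[38,0]]
[[3,4],[5,3],[6,17],[14,2],[18,17],[31,0],[33,4],[38,0],[46,7],[48,0]]
[[3,4],[5,3],[6,17],[14,2],[16,14],[18,17],[31,0],[33,4],[38,0],[46,7],[48,0]]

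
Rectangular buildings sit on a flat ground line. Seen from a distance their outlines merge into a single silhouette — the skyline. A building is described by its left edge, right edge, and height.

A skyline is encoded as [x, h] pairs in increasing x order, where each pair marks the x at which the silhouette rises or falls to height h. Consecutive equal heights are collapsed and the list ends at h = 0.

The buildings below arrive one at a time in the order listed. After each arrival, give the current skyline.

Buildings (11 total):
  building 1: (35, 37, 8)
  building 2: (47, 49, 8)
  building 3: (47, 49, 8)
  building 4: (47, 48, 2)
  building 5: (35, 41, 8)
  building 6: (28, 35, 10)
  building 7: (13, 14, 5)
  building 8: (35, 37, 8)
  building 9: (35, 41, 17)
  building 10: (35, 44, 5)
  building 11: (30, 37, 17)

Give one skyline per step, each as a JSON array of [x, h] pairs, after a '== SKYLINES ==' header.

== SKYLINES ==
[[35,8],[37,0]]
[[35,8],[37,0],[47,8],[49,0]]
[[35,8],[37,0],[47,8],[49,0]]
[[35,8],[37,0],[47,8],[49,0]]
[[35,8],[41,0],[47,8],[49,0]]
[[28,10],[35,8],[41,0],[47,8],[49,0]]
[[13,5],[14,0],[28,10],[35,8],[41,0],[47,8],[49,0]]
[[13,5],[14,0],[28,10],[35,8],[41,0],[47,8],[49,0]]
[[13,5],[14,0],[28,10],[35,17],[41,0],[47,8],[49,0]]
[[13,5],[14,0],[28,10],[35,17],[41,5],[44,0],[47,8],[49,0]]
[[13,5],[14,0],[28,10],[30,17],[41,5],[44,0],[47,8],[49,0]]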